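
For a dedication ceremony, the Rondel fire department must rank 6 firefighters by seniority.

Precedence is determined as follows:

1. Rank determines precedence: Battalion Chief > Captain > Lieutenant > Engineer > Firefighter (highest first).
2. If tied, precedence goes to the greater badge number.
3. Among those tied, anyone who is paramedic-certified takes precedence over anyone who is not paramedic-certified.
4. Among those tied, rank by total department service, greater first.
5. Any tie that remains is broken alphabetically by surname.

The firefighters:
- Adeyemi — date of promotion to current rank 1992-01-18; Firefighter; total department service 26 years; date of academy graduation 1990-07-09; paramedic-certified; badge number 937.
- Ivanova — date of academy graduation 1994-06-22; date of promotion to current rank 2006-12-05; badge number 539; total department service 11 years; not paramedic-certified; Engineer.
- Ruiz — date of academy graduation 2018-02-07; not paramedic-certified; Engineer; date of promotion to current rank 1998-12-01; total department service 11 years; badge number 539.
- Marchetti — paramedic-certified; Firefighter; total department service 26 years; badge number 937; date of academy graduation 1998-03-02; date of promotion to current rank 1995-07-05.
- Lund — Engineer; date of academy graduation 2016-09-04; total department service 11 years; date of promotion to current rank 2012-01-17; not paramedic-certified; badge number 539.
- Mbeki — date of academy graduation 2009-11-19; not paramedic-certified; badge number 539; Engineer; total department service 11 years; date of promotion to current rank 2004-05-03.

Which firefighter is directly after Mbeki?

By rank: Ivanova, Lund, Mbeki and Ruiz (Engineer); then Adeyemi and Marchetti (Firefighter).
Ivanova, Lund, Mbeki and Ruiz all have badge number 539, so the next rule applies.
Ivanova, Lund, Mbeki and Ruiz are each not paramedic-certified, so the next rule applies.
Ivanova, Lund, Mbeki and Ruiz all have total department service 11 years, so the next rule applies.
Among Ivanova, Lund, Mbeki and Ruiz, alphabetically by surname: Ivanova before Lund before Mbeki before Ruiz.
Adeyemi and Marchetti both have badge number 937, so the next rule applies.
Adeyemi and Marchetti are each paramedic-certified, so the next rule applies.
Adeyemi and Marchetti both have total department service 26 years, so the next rule applies.
Among Adeyemi and Marchetti, alphabetically by surname: Adeyemi before Marchetti.
Order: Ivanova, Lund, Mbeki, Ruiz, Adeyemi, Marchetti.

Ruiz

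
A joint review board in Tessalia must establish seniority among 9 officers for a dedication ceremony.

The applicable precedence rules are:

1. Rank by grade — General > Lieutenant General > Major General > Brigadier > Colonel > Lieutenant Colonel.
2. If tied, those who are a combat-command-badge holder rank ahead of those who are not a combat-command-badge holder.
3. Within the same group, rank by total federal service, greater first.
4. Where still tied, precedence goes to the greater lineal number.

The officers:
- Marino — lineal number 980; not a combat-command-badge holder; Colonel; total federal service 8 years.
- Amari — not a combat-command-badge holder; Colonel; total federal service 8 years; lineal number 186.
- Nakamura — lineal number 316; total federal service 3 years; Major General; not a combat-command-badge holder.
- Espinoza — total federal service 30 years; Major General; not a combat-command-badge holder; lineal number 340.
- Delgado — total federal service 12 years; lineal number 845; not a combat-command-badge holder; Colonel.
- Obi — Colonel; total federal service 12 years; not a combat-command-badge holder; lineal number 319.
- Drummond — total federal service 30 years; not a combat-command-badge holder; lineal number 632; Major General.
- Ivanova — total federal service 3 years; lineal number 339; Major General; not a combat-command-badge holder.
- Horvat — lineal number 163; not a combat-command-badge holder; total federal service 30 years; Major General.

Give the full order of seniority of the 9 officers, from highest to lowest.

Drummond, Espinoza, Horvat, Ivanova, Nakamura, Delgado, Obi, Marino, Amari

By grade: Drummond, Espinoza, Horvat, Ivanova and Nakamura (Major General); then Delgado, Obi, Marino and Amari (Colonel).
Drummond, Espinoza, Horvat, Ivanova and Nakamura are each not a combat-command-badge holder, so the next rule applies.
Among Drummond, Espinoza, Horvat, Ivanova and Nakamura, by total federal service (higher first): Drummond, Espinoza and Horvat (30 years) before Ivanova and Nakamura (3 years).
Among Drummond, Espinoza and Horvat, by lineal number (higher first): Drummond (632) before Espinoza (340) before Horvat (163).
Among Ivanova and Nakamura, by lineal number (higher first): Ivanova (339) before Nakamura (316).
Delgado, Obi, Marino and Amari are each not a combat-command-badge holder, so the next rule applies.
Among Delgado, Obi, Marino and Amari, by total federal service (higher first): Delgado and Obi (12 years) before Marino and Amari (8 years).
Among Delgado and Obi, by lineal number (higher first): Delgado (845) before Obi (319).
Among Marino and Amari, by lineal number (higher first): Marino (980) before Amari (186).
Full order: Drummond, Espinoza, Horvat, Ivanova, Nakamura, Delgado, Obi, Marino, Amari.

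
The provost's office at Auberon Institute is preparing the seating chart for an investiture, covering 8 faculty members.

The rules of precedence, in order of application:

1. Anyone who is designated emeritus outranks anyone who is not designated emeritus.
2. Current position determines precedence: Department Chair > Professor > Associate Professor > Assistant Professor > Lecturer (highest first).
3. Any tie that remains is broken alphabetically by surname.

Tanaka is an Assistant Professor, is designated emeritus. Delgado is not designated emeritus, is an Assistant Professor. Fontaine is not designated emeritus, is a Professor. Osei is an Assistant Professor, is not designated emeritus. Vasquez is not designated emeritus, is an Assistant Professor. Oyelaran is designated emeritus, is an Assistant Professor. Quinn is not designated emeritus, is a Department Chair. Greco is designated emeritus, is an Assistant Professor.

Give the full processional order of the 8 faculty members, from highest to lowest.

By the first rule: Greco, Oyelaran and Tanaka (each designated emeritus); then Quinn, Fontaine, Delgado, Osei and Vasquez (each not designated emeritus).
Greco, Oyelaran and Tanaka are each Assistant Professor, so the next rule applies.
Among Greco, Oyelaran and Tanaka, alphabetically by surname: Greco before Oyelaran before Tanaka.
Among Quinn, Fontaine, Delgado, Osei and Vasquez, by current position: Quinn (Department Chair) before Fontaine (Professor) before Delgado, Osei and Vasquez (Assistant Professor).
Among Delgado, Osei and Vasquez, alphabetically by surname: Delgado before Osei before Vasquez.
Full order: Greco, Oyelaran, Tanaka, Quinn, Fontaine, Delgado, Osei, Vasquez.

Greco, Oyelaran, Tanaka, Quinn, Fontaine, Delgado, Osei, Vasquez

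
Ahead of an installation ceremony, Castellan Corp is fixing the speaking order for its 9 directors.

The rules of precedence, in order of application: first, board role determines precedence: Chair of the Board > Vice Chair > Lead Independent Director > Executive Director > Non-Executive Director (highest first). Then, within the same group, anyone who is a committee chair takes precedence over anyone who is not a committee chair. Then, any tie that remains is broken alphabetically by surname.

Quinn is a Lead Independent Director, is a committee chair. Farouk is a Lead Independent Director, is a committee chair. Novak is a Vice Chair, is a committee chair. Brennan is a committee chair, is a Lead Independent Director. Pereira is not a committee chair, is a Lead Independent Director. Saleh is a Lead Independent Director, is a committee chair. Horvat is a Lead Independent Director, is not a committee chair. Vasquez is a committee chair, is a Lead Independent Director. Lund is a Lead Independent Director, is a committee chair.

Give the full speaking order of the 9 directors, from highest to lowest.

By board role: Novak (Vice Chair); then Brennan, Farouk, Lund, Quinn, Saleh, Vasquez, Horvat and Pereira (Lead Independent Director).
Among Brennan, Farouk, Lund, Quinn, Saleh, Vasquez, Horvat and Pereira, a committee chair before not a committee chair: Brennan, Farouk, Lund, Quinn, Saleh and Vasquez (a committee chair) before Horvat and Pereira (not a committee chair).
Among Brennan, Farouk, Lund, Quinn, Saleh and Vasquez, alphabetically by surname: Brennan before Farouk before Lund before Quinn before Saleh before Vasquez.
Among Horvat and Pereira, alphabetically by surname: Horvat before Pereira.
Full order: Novak, Brennan, Farouk, Lund, Quinn, Saleh, Vasquez, Horvat, Pereira.

Novak, Brennan, Farouk, Lund, Quinn, Saleh, Vasquez, Horvat, Pereira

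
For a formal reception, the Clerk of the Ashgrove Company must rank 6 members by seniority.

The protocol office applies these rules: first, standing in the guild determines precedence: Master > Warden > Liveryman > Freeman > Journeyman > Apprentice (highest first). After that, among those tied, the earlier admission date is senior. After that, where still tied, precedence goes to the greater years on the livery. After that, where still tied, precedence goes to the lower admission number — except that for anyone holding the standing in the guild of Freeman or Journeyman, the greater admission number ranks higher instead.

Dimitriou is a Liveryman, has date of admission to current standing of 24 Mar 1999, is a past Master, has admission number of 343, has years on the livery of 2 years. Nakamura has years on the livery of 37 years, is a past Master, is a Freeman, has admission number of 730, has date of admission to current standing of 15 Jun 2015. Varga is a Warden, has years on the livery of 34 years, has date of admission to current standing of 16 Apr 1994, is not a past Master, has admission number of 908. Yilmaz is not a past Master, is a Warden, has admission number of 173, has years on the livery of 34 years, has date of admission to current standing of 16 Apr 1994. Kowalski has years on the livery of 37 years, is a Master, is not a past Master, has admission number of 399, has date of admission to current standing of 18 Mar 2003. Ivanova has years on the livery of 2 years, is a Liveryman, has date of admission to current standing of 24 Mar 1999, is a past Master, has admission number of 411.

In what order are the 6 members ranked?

By standing in the guild: Kowalski (Master); then Yilmaz and Varga (Warden); then Dimitriou and Ivanova (Liveryman); then Nakamura (Freeman).
Yilmaz and Varga both have date of admission to current standing 16 Apr 1994, so the next rule applies.
Yilmaz and Varga both have years on the livery 34 years, so the next rule applies.
Among Yilmaz and Varga, by admission number (lower first): Yilmaz (173) before Varga (908).
Dimitriou and Ivanova both have date of admission to current standing 24 Mar 1999, so the next rule applies.
Dimitriou and Ivanova both have years on the livery 2 years, so the next rule applies.
Among Dimitriou and Ivanova, by admission number (lower first): Dimitriou (343) before Ivanova (411).
Full order: Kowalski, Yilmaz, Varga, Dimitriou, Ivanova, Nakamura.

Kowalski, Yilmaz, Varga, Dimitriou, Ivanova, Nakamura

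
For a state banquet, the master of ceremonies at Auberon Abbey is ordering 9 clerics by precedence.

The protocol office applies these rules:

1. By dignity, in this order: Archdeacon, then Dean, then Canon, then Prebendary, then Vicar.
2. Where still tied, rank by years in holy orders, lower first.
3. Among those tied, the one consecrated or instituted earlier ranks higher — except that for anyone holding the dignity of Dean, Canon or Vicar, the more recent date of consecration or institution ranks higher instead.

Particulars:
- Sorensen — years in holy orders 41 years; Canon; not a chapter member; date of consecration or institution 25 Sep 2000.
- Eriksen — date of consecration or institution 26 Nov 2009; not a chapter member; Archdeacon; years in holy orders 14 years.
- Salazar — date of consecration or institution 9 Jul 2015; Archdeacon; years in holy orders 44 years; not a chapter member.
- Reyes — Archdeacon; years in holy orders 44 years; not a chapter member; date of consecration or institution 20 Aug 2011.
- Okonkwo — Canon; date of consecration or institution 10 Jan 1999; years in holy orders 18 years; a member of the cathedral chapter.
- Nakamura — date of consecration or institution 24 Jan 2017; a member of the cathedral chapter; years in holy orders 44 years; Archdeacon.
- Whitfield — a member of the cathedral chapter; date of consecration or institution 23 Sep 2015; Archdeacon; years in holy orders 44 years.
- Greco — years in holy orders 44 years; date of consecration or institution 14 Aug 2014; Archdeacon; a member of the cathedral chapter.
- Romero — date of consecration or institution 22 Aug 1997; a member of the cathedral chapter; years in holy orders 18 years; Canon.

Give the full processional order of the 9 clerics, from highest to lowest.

By dignity: Eriksen, Reyes, Greco, Salazar, Whitfield and Nakamura (Archdeacon); then Okonkwo, Romero and Sorensen (Canon).
Among Eriksen, Reyes, Greco, Salazar, Whitfield and Nakamura, by years in holy orders (lower first): Eriksen (14 years) before Reyes, Greco, Salazar, Whitfield and Nakamura (44 years).
Among Reyes, Greco, Salazar, Whitfield and Nakamura, by date of consecration or institution (earlier first): Reyes (20 Aug 2011) before Greco (14 Aug 2014) before Salazar (9 Jul 2015) before Whitfield (23 Sep 2015) before Nakamura (24 Jan 2017).
Among Okonkwo, Romero and Sorensen, by years in holy orders (lower first): Okonkwo and Romero (18 years) before Sorensen (41 years).
Among Okonkwo and Romero, by date of consecration or institution (later first) (reversed rule for this group): Okonkwo (10 Jan 1999) before Romero (22 Aug 1997).
Full order: Eriksen, Reyes, Greco, Salazar, Whitfield, Nakamura, Okonkwo, Romero, Sorensen.

Eriksen, Reyes, Greco, Salazar, Whitfield, Nakamura, Okonkwo, Romero, Sorensen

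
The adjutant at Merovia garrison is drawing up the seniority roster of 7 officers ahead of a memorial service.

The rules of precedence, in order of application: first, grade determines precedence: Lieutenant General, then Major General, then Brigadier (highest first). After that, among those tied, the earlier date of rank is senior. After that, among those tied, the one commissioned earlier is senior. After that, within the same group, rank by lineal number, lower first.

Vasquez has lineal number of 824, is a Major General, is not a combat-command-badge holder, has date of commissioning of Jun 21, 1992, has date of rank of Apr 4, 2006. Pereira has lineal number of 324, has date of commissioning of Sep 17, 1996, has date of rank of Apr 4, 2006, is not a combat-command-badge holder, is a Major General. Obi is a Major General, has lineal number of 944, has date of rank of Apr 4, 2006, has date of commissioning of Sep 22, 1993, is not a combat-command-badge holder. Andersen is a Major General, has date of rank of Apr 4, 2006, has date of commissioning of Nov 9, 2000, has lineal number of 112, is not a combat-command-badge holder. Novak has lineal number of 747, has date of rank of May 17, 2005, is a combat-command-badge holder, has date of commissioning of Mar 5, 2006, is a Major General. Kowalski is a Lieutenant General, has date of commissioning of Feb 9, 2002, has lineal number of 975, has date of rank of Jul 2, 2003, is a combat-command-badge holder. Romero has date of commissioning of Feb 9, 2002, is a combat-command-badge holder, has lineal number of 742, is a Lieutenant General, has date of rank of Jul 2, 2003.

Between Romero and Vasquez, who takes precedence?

Romero

By grade: Romero and Kowalski (Lieutenant General); then Novak, Vasquez, Obi, Pereira and Andersen (Major General).
Romero and Kowalski both have date of rank Jul 2, 2003, so the next rule applies.
Romero and Kowalski both have date of commissioning Feb 9, 2002, so the next rule applies.
Among Romero and Kowalski, by lineal number (lower first): Romero (742) before Kowalski (975).
Among Novak, Vasquez, Obi, Pereira and Andersen, by date of rank (earlier first): Novak (May 17, 2005) before Vasquez, Obi, Pereira and Andersen (Apr 4, 2006).
Among Vasquez, Obi, Pereira and Andersen, by date of commissioning (earlier first): Vasquez (Jun 21, 1992) before Obi (Sep 22, 1993) before Pereira (Sep 17, 1996) before Andersen (Nov 9, 2000).
So Romero takes precedence.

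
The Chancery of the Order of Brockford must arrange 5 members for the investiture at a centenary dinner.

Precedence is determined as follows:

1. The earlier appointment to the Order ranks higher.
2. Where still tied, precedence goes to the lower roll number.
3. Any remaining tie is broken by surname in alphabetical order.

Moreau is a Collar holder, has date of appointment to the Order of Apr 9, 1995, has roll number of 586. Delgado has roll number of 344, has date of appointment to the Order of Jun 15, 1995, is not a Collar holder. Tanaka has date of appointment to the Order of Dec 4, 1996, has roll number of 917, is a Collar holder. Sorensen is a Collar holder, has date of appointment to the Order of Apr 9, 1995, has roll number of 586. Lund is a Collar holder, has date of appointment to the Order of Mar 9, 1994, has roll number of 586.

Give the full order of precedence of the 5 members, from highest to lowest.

Lund, Moreau, Sorensen, Delgado, Tanaka

By date of appointment to the Order (earlier first): Lund (Mar 9, 1994); then Moreau and Sorensen (both Apr 9, 1995); then Delgado (Jun 15, 1995); then Tanaka (Dec 4, 1996).
Moreau and Sorensen both have roll number 586, so the next rule applies.
Among Moreau and Sorensen, alphabetically by surname: Moreau before Sorensen.
Full order: Lund, Moreau, Sorensen, Delgado, Tanaka.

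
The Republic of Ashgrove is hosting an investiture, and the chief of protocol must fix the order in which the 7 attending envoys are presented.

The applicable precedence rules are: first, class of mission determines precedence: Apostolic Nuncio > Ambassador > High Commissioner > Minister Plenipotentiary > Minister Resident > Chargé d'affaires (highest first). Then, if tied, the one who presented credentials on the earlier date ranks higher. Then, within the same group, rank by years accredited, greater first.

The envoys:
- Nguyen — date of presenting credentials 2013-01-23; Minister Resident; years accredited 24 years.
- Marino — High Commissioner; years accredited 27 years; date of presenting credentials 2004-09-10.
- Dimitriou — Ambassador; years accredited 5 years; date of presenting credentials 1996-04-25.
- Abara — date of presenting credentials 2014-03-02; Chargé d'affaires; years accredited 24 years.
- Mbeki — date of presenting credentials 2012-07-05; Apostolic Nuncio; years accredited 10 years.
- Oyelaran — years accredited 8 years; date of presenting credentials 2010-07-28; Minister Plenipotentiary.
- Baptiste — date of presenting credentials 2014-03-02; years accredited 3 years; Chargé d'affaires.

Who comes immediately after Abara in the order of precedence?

By class of mission: Mbeki (Apostolic Nuncio); then Dimitriou (Ambassador); then Marino (High Commissioner); then Oyelaran (Minister Plenipotentiary); then Nguyen (Minister Resident); then Abara and Baptiste (Chargé d'affaires).
Abara and Baptiste both have date of presenting credentials 2014-03-02, so the next rule applies.
Among Abara and Baptiste, by years accredited (higher first): Abara (24 years) before Baptiste (3 years).
Order: Mbeki, Dimitriou, Marino, Oyelaran, Nguyen, Abara, Baptiste.

Baptiste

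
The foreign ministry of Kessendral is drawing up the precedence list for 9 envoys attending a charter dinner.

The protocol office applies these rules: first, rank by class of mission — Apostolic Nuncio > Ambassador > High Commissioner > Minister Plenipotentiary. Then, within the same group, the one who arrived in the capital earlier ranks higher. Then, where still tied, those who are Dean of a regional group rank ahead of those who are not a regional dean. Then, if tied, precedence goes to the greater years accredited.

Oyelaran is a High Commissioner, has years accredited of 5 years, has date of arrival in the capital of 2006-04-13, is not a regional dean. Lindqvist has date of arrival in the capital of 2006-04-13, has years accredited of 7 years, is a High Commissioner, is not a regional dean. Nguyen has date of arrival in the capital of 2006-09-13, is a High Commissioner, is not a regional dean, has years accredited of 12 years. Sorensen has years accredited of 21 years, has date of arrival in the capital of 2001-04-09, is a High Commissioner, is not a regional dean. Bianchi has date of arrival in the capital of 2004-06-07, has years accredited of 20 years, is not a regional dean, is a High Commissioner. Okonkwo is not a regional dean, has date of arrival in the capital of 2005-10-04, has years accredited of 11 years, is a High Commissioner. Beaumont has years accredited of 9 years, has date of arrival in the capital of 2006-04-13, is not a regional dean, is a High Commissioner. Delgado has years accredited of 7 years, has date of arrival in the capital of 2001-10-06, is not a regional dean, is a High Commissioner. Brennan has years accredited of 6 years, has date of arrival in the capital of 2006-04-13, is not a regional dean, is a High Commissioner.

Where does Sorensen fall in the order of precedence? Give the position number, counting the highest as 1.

1

By class of mission: Sorensen, Delgado, Bianchi, Okonkwo, Beaumont, Lindqvist, Brennan, Oyelaran and Nguyen (High Commissioner).
Among Sorensen, Delgado, Bianchi, Okonkwo, Beaumont, Lindqvist, Brennan, Oyelaran and Nguyen, by date of arrival in the capital (earlier first): Sorensen (2001-04-09) before Delgado (2001-10-06) before Bianchi (2004-06-07) before Okonkwo (2005-10-04) before Beaumont, Lindqvist, Brennan and Oyelaran (2006-04-13) before Nguyen (2006-09-13).
Beaumont, Lindqvist, Brennan and Oyelaran are each not a regional dean, so the next rule applies.
Among Beaumont, Lindqvist, Brennan and Oyelaran, by years accredited (higher first): Beaumont (9 years) before Lindqvist (7 years) before Brennan (6 years) before Oyelaran (5 years).
Order: Sorensen, Delgado, Bianchi, Okonkwo, Beaumont, Lindqvist, Brennan, Oyelaran, Nguyen. So position 1.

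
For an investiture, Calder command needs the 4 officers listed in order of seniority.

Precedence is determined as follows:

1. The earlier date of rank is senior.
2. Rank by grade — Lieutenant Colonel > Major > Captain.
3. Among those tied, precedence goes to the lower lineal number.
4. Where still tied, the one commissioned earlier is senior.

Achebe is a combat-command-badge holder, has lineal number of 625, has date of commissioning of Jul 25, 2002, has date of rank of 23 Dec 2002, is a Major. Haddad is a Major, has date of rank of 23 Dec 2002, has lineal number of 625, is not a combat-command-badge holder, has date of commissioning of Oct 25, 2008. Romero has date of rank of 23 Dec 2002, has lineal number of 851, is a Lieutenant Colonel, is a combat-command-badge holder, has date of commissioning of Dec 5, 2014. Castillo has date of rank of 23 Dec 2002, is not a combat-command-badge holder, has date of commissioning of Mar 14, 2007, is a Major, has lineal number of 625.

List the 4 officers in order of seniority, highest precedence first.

Romero, Achebe, Castillo, Haddad

By date of rank (earlier first): Romero, Achebe, Castillo and Haddad (each 23 Dec 2002).
Among Romero, Achebe, Castillo and Haddad, by grade: Romero (Lieutenant Colonel) before Achebe, Castillo and Haddad (Major).
Achebe, Castillo and Haddad all have lineal number 625, so the next rule applies.
Among Achebe, Castillo and Haddad, by date of commissioning (earlier first): Achebe (Jul 25, 2002) before Castillo (Mar 14, 2007) before Haddad (Oct 25, 2008).
Full order: Romero, Achebe, Castillo, Haddad.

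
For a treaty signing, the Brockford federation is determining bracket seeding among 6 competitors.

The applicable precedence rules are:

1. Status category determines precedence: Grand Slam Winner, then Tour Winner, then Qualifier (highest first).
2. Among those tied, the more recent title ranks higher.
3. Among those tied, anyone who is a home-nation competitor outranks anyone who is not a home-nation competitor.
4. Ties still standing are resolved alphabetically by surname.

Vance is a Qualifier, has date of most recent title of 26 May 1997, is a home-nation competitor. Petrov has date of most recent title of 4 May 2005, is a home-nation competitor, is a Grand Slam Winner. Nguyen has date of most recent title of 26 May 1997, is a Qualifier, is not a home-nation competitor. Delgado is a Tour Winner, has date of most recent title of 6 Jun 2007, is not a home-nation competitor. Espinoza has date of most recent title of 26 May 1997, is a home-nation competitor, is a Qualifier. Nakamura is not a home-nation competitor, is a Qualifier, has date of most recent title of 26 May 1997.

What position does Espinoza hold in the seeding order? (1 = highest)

By status category: Petrov (Grand Slam Winner); then Delgado (Tour Winner); then Espinoza, Vance, Nakamura and Nguyen (Qualifier).
Espinoza, Vance, Nakamura and Nguyen all have date of most recent title 26 May 1997, so the next rule applies.
Among Espinoza, Vance, Nakamura and Nguyen, a home-nation competitor before not a home-nation competitor: Espinoza and Vance (a home-nation competitor) before Nakamura and Nguyen (not a home-nation competitor).
Among Espinoza and Vance, alphabetically by surname: Espinoza before Vance.
Among Nakamura and Nguyen, alphabetically by surname: Nakamura before Nguyen.
Order: Petrov, Delgado, Espinoza, Vance, Nakamura, Nguyen. So position 3.

3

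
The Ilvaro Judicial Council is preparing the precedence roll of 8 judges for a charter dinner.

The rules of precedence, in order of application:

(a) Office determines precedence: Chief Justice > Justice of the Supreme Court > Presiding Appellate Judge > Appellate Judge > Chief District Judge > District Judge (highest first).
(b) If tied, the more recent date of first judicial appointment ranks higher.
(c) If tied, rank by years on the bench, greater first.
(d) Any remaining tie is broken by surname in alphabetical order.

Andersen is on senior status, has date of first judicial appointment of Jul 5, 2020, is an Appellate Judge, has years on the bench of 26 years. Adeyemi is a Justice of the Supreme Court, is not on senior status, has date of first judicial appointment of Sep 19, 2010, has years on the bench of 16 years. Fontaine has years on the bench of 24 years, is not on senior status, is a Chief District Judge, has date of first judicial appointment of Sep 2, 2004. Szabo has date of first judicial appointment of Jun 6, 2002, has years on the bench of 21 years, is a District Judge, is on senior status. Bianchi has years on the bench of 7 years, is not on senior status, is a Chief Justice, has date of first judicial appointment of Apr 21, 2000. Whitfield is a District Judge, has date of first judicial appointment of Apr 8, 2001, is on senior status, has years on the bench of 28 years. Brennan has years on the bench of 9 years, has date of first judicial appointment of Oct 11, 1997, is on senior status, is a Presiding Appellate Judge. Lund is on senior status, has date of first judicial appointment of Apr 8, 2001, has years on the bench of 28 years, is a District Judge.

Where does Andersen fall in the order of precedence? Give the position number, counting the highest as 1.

By office: Bianchi (Chief Justice); then Adeyemi (Justice of the Supreme Court); then Brennan (Presiding Appellate Judge); then Andersen (Appellate Judge); then Fontaine (Chief District Judge); then Szabo, Lund and Whitfield (District Judge).
Among Szabo, Lund and Whitfield, by date of first judicial appointment (later first): Szabo (Jun 6, 2002) before Lund and Whitfield (Apr 8, 2001).
Lund and Whitfield both have years on the bench 28 years, so the next rule applies.
Among Lund and Whitfield, alphabetically by surname: Lund before Whitfield.
Order: Bianchi, Adeyemi, Brennan, Andersen, Fontaine, Szabo, Lund, Whitfield. So position 4.

4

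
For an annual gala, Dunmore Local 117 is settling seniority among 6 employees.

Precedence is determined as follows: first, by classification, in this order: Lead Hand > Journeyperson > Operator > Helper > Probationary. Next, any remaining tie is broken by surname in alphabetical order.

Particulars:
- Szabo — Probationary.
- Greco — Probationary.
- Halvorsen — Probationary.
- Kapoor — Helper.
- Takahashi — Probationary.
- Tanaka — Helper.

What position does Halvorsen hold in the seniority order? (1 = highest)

4

By classification: Kapoor and Tanaka (Helper); then Greco, Halvorsen, Szabo and Takahashi (Probationary).
Among Kapoor and Tanaka, alphabetically by surname: Kapoor before Tanaka.
Among Greco, Halvorsen, Szabo and Takahashi, alphabetically by surname: Greco before Halvorsen before Szabo before Takahashi.
Order: Kapoor, Tanaka, Greco, Halvorsen, Szabo, Takahashi. So position 4.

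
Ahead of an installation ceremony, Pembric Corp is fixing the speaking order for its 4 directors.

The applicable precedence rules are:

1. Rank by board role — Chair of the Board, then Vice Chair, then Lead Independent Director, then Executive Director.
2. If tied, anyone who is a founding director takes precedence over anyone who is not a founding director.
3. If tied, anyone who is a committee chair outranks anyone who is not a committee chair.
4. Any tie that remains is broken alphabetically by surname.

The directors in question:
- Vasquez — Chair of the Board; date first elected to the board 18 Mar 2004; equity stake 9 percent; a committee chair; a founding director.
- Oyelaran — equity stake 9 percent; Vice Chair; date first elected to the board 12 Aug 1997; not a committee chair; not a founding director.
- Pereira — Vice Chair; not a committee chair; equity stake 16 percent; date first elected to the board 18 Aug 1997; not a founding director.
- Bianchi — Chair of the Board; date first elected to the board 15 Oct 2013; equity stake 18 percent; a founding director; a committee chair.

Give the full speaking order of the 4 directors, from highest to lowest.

By board role: Bianchi and Vasquez (Chair of the Board); then Oyelaran and Pereira (Vice Chair).
Bianchi and Vasquez are each a founding director, so the next rule applies.
Bianchi and Vasquez are each a committee chair, so the next rule applies.
Among Bianchi and Vasquez, alphabetically by surname: Bianchi before Vasquez.
Oyelaran and Pereira are each not a founding director, so the next rule applies.
Oyelaran and Pereira are each not a committee chair, so the next rule applies.
Among Oyelaran and Pereira, alphabetically by surname: Oyelaran before Pereira.
Full order: Bianchi, Vasquez, Oyelaran, Pereira.

Bianchi, Vasquez, Oyelaran, Pereira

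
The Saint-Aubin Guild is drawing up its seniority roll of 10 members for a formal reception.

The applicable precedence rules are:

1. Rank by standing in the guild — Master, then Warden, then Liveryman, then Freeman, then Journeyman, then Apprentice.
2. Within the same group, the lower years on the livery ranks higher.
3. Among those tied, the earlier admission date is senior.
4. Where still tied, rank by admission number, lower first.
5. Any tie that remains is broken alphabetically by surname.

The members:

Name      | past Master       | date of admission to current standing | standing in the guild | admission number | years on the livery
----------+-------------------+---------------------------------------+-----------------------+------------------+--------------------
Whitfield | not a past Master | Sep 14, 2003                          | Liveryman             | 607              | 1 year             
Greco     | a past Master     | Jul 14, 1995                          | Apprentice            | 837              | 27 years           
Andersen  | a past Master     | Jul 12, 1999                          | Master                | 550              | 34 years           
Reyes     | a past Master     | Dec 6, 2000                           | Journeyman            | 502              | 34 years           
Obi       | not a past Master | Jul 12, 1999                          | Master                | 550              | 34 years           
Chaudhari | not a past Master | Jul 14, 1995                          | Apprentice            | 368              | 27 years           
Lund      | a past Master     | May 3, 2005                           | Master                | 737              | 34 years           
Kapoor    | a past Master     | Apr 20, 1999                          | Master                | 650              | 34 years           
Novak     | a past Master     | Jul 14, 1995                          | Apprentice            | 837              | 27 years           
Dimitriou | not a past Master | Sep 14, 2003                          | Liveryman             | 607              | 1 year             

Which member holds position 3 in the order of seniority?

Obi

By standing in the guild: Kapoor, Andersen, Obi and Lund (Master); then Dimitriou and Whitfield (Liveryman); then Reyes (Journeyman); then Chaudhari, Greco and Novak (Apprentice).
Kapoor, Andersen, Obi and Lund all have years on the livery 34 years, so the next rule applies.
Among Kapoor, Andersen, Obi and Lund, by date of admission to current standing (earlier first): Kapoor (Apr 20, 1999) before Andersen and Obi (Jul 12, 1999) before Lund (May 3, 2005).
Andersen and Obi both have admission number 550, so the next rule applies.
Among Andersen and Obi, alphabetically by surname: Andersen before Obi.
Dimitriou and Whitfield both have years on the livery 1 year, so the next rule applies.
Dimitriou and Whitfield both have date of admission to current standing Sep 14, 2003, so the next rule applies.
Dimitriou and Whitfield both have admission number 607, so the next rule applies.
Among Dimitriou and Whitfield, alphabetically by surname: Dimitriou before Whitfield.
Chaudhari, Greco and Novak all have years on the livery 27 years, so the next rule applies.
Chaudhari, Greco and Novak all have date of admission to current standing Jul 14, 1995, so the next rule applies.
Among Chaudhari, Greco and Novak, by admission number (lower first): Chaudhari (368) before Greco and Novak (837).
Among Greco and Novak, alphabetically by surname: Greco before Novak.
Order: Kapoor, Andersen, Obi, Lund, Dimitriou, Whitfield, Reyes, Chaudhari, Greco, Novak.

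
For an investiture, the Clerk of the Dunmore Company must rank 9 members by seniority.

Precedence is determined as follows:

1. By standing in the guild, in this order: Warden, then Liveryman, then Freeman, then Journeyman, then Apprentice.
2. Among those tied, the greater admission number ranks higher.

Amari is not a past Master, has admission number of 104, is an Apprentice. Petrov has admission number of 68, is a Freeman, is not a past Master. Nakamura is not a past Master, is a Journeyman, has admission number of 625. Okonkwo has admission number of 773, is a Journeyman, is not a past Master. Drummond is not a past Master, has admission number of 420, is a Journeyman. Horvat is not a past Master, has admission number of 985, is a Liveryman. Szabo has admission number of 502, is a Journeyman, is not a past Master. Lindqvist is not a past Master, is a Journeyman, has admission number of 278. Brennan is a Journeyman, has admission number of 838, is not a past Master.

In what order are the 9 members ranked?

Horvat, Petrov, Brennan, Okonkwo, Nakamura, Szabo, Drummond, Lindqvist, Amari

By standing in the guild: Horvat (Liveryman); then Petrov (Freeman); then Brennan, Okonkwo, Nakamura, Szabo, Drummond and Lindqvist (Journeyman); then Amari (Apprentice).
Among Brennan, Okonkwo, Nakamura, Szabo, Drummond and Lindqvist, by admission number (higher first): Brennan (838) before Okonkwo (773) before Nakamura (625) before Szabo (502) before Drummond (420) before Lindqvist (278).
Full order: Horvat, Petrov, Brennan, Okonkwo, Nakamura, Szabo, Drummond, Lindqvist, Amari.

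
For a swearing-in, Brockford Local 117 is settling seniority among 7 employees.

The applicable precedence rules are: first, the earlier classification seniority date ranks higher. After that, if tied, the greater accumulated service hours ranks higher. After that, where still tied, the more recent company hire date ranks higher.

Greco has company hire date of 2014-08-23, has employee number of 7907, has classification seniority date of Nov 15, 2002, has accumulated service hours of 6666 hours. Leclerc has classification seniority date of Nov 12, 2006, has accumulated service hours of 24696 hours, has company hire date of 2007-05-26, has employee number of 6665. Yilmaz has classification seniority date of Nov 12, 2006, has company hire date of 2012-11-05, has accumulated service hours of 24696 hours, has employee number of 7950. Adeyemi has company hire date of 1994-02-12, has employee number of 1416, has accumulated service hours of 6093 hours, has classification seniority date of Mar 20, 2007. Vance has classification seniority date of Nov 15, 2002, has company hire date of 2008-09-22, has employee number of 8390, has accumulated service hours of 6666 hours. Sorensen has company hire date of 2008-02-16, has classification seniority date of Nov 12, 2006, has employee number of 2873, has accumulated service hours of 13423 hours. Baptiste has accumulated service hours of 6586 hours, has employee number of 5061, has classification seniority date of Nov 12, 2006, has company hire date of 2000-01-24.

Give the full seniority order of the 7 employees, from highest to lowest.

Greco, Vance, Yilmaz, Leclerc, Sorensen, Baptiste, Adeyemi

By classification seniority date (earlier first): Greco and Vance (both Nov 15, 2002); then Yilmaz, Leclerc, Sorensen and Baptiste (each Nov 12, 2006); then Adeyemi (Mar 20, 2007).
Greco and Vance both have accumulated service hours 6666 hours, so the next rule applies.
Among Greco and Vance, by company hire date (later first): Greco (2014-08-23) before Vance (2008-09-22).
Among Yilmaz, Leclerc, Sorensen and Baptiste, by accumulated service hours (higher first): Yilmaz and Leclerc (24696 hours) before Sorensen (13423 hours) before Baptiste (6586 hours).
Among Yilmaz and Leclerc, by company hire date (later first): Yilmaz (2012-11-05) before Leclerc (2007-05-26).
Full order: Greco, Vance, Yilmaz, Leclerc, Sorensen, Baptiste, Adeyemi.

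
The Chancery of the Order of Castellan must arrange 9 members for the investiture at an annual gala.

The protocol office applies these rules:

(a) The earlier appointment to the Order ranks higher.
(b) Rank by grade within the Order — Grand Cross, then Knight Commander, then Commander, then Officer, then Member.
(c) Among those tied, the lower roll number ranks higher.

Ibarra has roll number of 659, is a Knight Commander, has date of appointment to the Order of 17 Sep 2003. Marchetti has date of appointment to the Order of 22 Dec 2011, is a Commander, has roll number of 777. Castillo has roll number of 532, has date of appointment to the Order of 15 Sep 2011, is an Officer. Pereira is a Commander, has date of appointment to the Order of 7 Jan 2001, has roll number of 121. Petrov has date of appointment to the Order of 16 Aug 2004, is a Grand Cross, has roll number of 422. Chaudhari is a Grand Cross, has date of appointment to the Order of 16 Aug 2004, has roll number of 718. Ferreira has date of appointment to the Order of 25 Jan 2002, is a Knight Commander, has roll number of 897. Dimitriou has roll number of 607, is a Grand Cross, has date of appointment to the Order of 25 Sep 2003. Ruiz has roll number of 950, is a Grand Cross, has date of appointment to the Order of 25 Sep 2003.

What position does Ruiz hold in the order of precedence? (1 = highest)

5

By date of appointment to the Order (earlier first): Pereira (7 Jan 2001); then Ferreira (25 Jan 2002); then Ibarra (17 Sep 2003); then Dimitriou and Ruiz (both 25 Sep 2003); then Petrov and Chaudhari (both 16 Aug 2004); then Castillo (15 Sep 2011); then Marchetti (22 Dec 2011).
Dimitriou and Ruiz are each Grand Cross, so the next rule applies.
Among Dimitriou and Ruiz, by roll number (lower first): Dimitriou (607) before Ruiz (950).
Petrov and Chaudhari are each Grand Cross, so the next rule applies.
Among Petrov and Chaudhari, by roll number (lower first): Petrov (422) before Chaudhari (718).
Order: Pereira, Ferreira, Ibarra, Dimitriou, Ruiz, Petrov, Chaudhari, Castillo, Marchetti. So position 5.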